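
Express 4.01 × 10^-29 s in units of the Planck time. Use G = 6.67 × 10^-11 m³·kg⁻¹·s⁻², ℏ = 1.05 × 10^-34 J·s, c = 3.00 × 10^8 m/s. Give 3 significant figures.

7.47 × 10^14

Planck time: t_P = √(ℏG/c⁵) = 5.37 × 10^-44 s.
4.01 × 10^-29 / 5.37 × 10^-44 = 7.47 × 10^14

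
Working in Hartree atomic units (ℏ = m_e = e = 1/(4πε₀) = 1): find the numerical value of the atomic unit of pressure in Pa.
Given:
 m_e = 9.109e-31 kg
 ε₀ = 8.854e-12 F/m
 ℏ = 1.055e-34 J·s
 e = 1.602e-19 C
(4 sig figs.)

The unique combination of the constants set to 1 with dimensions of pressure is P_au = E_h/a₀³ = m_e⁴e¹⁰/((4πε₀)⁵ℏ⁸).
E_h = 4.354e-18 J
a₀ = 5.297e-11 m
E_h/a₀³ = 2.929e13 Pa

2.929e13 Pa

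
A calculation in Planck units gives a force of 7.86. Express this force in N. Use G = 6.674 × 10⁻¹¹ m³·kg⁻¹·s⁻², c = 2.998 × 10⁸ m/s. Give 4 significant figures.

9.514 × 10⁴⁴ N

One Planck force: F_P = c⁴/G = 1.210 × 10⁴⁴ N.
7.86 × 1.210 × 10⁴⁴ N = 9.514 × 10⁴⁴ N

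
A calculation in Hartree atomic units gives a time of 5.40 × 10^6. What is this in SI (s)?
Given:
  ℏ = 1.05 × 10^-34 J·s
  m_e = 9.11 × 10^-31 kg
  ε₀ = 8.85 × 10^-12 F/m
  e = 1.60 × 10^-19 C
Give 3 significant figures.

1.29 × 10^-10 s

One atomic unit of time: τ_au = (4πε₀)²ℏ³/(m_e e⁴) = 2.40 × 10^-17 s.
5.40 × 10^6 × 2.40 × 10^-17 s = 1.29 × 10^-10 s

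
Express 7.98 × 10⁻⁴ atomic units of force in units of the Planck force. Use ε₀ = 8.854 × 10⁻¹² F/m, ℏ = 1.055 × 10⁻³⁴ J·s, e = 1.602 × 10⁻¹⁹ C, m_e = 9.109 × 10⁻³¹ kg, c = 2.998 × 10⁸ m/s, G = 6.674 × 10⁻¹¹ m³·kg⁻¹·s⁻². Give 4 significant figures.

5.419 × 10⁻⁵⁵

atomic unit of force: F_au = E_h/a₀ = m_e²e⁶/((4πε₀)³ℏ⁴) = 8.220 × 10⁻⁸ N
Planck force: F_P = c⁴/G = 1.210 × 10⁴⁴ N
7.98 × 10⁻⁴ × 8.220 × 10⁻⁸ / 1.210 × 10⁴⁴ = 5.419 × 10⁻⁵⁵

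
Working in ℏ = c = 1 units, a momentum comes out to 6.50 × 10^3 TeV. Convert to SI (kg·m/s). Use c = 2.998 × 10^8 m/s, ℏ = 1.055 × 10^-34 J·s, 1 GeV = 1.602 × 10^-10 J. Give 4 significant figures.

Momentum is [E]/c; divide by c.
1 GeV → 1/c × (1 GeV in J) = 5.344 × 10^-19 kg·m/s.
Convert the energy scale: 6.50 × 10^3 TeV = 6.50 × 10^6 GeV.
Result: 6.50 × 10^6 × 5.344 × 10^-19 = 3.473 × 10^-12 kg·m/s.

3.473 × 10^-12 kg·m/s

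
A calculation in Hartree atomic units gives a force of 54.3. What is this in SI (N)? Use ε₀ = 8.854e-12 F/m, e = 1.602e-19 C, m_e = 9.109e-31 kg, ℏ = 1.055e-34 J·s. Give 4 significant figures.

4.463e-6 N

One atomic unit of force: F_au = E_h/a₀ = m_e²e⁶/((4πε₀)³ℏ⁴) = 8.220e-8 N.
54.3 × 8.220e-8 N = 4.463e-6 N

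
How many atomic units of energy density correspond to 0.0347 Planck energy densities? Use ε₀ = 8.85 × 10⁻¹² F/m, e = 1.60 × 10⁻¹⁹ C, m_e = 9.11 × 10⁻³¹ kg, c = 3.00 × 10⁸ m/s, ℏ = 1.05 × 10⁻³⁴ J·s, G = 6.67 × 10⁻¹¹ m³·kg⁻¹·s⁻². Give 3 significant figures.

Planck energy density: u_P = c⁷/(ℏG²) = 4.68 × 10¹¹³ J/m³
atomic unit of energy density: u_au = E_h/a₀³ = m_e⁴e¹⁰/((4πε₀)⁵ℏ⁸) = 3.01 × 10¹³ J/m³
0.0347 × 4.68 × 10¹¹³ / 3.01 × 10¹³ = 5.39 × 10⁹⁸

5.39 × 10⁹⁸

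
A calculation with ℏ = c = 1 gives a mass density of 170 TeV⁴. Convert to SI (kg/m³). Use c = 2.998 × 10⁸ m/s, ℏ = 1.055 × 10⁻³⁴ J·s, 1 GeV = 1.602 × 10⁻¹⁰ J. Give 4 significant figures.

Mass density is [E]/(c²[L]³) = [E]⁴/(ℏ³c⁵).
1 GeV⁴ → 1/(ℏ³c⁵) × (1 GeV in J)⁴ = 2.316 × 10²⁰ kg/m³.
Convert the energy scale: 170 TeV⁴ = 1.70 × 10¹⁴ GeV⁴.
Result: 1.70 × 10¹⁴ × 2.316 × 10²⁰ = 3.937 × 10³⁴ kg/m³.

3.937 × 10³⁴ kg/m³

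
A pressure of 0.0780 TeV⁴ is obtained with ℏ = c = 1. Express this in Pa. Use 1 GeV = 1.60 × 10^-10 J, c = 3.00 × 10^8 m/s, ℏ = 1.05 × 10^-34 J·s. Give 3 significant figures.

Pressure is [E]/[L]³ = [E]⁴/(ℏc)³.
1 GeV⁴ → 1/(ℏc)³ × (1 GeV in J)⁴ = 2.10 × 10^37 Pa.
Convert the energy scale: 0.0780 TeV⁴ = 7.80 × 10^10 GeV⁴.
Result: 7.80 × 10^10 × 2.10 × 10^37 = 1.64 × 10^48 Pa.

1.64 × 10^48 Pa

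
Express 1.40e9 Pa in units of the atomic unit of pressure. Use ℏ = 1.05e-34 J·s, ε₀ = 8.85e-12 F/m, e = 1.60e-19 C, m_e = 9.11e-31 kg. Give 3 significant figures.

4.65e-5

atomic unit of pressure: P_au = E_h/a₀³ = m_e⁴e¹⁰/((4πε₀)⁵ℏ⁸) = 3.01e13 Pa.
1.40e9 / 3.01e13 = 4.65e-5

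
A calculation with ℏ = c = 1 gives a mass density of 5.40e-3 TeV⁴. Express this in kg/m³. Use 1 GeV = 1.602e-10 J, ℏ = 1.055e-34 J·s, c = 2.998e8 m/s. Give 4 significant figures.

Mass density is [E]/(c²[L]³) = [E]⁴/(ℏ³c⁵).
1 GeV⁴ → 1/(ℏ³c⁵) × (1 GeV in J)⁴ = 2.316e20 kg/m³.
Convert the energy scale: 5.40e-3 TeV⁴ = 5.40e9 GeV⁴.
Result: 5.40e9 × 2.316e20 = 1.251e30 kg/m³.

1.251e30 kg/m³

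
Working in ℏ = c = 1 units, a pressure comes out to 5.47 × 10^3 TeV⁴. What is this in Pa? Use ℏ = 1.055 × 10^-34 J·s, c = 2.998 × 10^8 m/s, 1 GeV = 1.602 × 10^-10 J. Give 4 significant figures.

Pressure is [E]/[L]³ = [E]⁴/(ℏc)³.
1 GeV⁴ → 1/(ℏc)³ × (1 GeV in J)⁴ = 2.082 × 10^37 Pa.
Convert the energy scale: 5.47 × 10^3 TeV⁴ = 5.47 × 10^15 GeV⁴.
Result: 5.47 × 10^15 × 2.082 × 10^37 = 1.139 × 10^53 Pa.

1.139 × 10^53 Pa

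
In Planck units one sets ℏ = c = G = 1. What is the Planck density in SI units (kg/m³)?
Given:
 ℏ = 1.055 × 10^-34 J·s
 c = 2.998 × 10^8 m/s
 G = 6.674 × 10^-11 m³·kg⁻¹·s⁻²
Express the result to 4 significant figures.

5.154 × 10^96 kg/m³

ρ_P = c⁵/(ℏG²)
  = 2.422 × 10^42 / 4.699 × 10^-55
  = 5.154 × 10^96 kg/m³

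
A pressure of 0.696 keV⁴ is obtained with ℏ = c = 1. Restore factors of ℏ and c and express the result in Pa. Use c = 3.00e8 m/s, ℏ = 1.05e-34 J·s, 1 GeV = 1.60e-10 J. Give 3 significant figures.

Pressure is [E]/[L]³ = [E]⁴/(ℏc)³.
1 GeV⁴ → 1/(ℏc)³ × (1 GeV in J)⁴ = 2.10e37 Pa.
Convert the energy scale: 0.696 keV⁴ = 6.96e-25 GeV⁴.
Result: 6.96e-25 × 2.10e37 = 1.46e13 Pa.

1.46e13 Pa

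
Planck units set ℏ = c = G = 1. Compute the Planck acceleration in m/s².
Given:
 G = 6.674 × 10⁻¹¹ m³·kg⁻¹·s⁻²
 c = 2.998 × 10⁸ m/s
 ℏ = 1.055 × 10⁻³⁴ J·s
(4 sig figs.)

5.560 × 10⁵¹ m/s²

From ℏ = c = G = 1 the acceleration scale is a_P = √(c⁷/(ℏG)).
  = √(3.092 × 10¹⁰³)
  = 5.560 × 10⁵¹ m/s²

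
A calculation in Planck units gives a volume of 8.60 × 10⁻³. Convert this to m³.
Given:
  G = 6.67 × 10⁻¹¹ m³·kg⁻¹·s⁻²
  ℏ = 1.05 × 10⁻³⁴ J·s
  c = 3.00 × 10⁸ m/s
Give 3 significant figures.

One Planck volume: V_P = (ℏG/c³)^(3/2) = 4.18 × 10⁻¹⁰⁵ m³.
8.60 × 10⁻³ × 4.18 × 10⁻¹⁰⁵ m³ = 3.59 × 10⁻¹⁰⁷ m³

3.59 × 10⁻¹⁰⁷ m³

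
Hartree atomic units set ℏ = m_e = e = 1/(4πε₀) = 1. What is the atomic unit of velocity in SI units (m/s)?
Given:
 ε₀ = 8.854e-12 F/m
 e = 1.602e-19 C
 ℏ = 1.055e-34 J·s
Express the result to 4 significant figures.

2.186e6 m/s

The unique combination of the constants set to 1 with dimensions of velocity is v_au = e²/(4πε₀ℏ).
  = 2.566e-38 / 1.174e-44
  = 2.186e6 m/s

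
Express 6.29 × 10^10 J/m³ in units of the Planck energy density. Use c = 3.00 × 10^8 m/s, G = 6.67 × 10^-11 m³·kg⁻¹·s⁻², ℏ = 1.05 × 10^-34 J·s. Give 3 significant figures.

Planck energy density: u_P = c⁷/(ℏG²) = 4.68 × 10^113 J/m³.
6.29 × 10^10 / 4.68 × 10^113 = 1.34 × 10^-103

1.34 × 10^-103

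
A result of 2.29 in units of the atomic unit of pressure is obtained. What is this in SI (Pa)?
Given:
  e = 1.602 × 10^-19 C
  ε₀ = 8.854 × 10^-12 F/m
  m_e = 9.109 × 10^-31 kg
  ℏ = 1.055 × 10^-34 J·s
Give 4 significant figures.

One atomic unit of pressure: P_au = E_h/a₀³ = m_e⁴e¹⁰/((4πε₀)⁵ℏ⁸) = 2.929 × 10^13 Pa.
2.29 × 2.929 × 10^13 Pa = 6.708 × 10^13 Pa

6.708 × 10^13 Pa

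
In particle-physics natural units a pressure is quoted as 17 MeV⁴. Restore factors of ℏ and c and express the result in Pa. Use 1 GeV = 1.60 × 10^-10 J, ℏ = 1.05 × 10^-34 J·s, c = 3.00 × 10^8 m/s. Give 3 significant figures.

Pressure is [E]/[L]³ = [E]⁴/(ℏc)³.
1 GeV⁴ → 1/(ℏc)³ × (1 GeV in J)⁴ = 2.10 × 10^37 Pa.
Convert the energy scale: 17 MeV⁴ = 1.70 × 10^-11 GeV⁴.
Result: 1.70 × 10^-11 × 2.10 × 10^37 = 3.56 × 10^26 Pa.

3.56 × 10^26 Pa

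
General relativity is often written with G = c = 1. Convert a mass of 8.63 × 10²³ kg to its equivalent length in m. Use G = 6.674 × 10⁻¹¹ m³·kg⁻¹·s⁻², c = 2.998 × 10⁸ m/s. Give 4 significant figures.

6.408 × 10⁻⁴ m

In G = c = 1 units mass has dimensions of length; the conversion factor is G/c².
8.63 × 10²³ kg × (G/c²) = 6.408 × 10⁻⁴ m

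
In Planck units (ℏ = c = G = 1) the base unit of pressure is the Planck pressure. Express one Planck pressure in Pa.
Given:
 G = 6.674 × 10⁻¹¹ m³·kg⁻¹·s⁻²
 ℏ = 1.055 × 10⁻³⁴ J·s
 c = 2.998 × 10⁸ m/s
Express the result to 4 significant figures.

4.632 × 10¹¹³ Pa

p_P = c⁷/(ℏG²)
  = 2.177 × 10⁵⁹ / 4.699 × 10⁻⁵⁵
  = 4.632 × 10¹¹³ Pa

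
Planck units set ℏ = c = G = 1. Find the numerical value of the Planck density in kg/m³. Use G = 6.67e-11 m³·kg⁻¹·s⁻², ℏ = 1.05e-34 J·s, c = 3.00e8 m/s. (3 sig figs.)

From ℏ = c = G = 1 the density scale is ρ_P = c⁵/(ℏG²).
  = 2.43e42 / 4.67e-55
  = 5.20e96 kg/m³

5.20e96 kg/m³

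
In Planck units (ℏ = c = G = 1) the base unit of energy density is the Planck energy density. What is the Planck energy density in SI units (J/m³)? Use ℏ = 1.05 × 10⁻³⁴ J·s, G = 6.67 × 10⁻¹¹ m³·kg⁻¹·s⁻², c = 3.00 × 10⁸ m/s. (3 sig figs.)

4.68 × 10¹¹³ J/m³

u_P = c⁷/(ℏG²)
  = 2.19 × 10⁵⁹ / 4.67 × 10⁻⁵⁵
  = 4.68 × 10¹¹³ J/m³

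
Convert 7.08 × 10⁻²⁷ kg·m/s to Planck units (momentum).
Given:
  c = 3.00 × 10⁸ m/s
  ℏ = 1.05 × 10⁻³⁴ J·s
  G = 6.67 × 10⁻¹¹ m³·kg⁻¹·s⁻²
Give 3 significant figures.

Planck momentum: p_P = √(ℏc³/G) = 6.52 kg·m/s.
7.08 × 10⁻²⁷ / 6.52 = 1.09 × 10⁻²⁷

1.09 × 10⁻²⁷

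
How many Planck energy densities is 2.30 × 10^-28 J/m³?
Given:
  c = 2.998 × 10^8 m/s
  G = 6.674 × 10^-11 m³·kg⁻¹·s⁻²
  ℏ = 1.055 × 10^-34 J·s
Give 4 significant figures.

4.965 × 10^-142

Planck energy density: u_P = c⁷/(ℏG²) = 4.632 × 10^113 J/m³.
2.30 × 10^-28 / 4.632 × 10^113 = 4.965 × 10^-142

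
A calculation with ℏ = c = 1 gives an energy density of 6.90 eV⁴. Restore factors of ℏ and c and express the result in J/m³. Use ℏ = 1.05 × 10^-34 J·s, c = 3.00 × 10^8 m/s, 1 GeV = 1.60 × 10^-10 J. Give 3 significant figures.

[E]/[L]³ = [E]⁴/(ℏc)³; restore (ℏc)⁻³.
1 GeV⁴ → 1/(ℏc)³ × (1 GeV in J)⁴ = 2.10 × 10^37 J/m³.
Convert the energy scale: 6.90 eV⁴ = 6.90 × 10^-36 GeV⁴.
Result: 6.90 × 10^-36 × 2.10 × 10^37 = 145 J/m³.

145 J/m³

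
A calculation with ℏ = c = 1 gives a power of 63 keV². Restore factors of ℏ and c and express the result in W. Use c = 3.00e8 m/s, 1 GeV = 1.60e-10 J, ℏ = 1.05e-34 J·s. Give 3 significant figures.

Power is [E]/[T] = [E]²/ℏ.
1 GeV² → 1/ℏ × (1 GeV in J)² = 2.44e14 W.
Convert the energy scale: 63 keV² = 6.30e-11 GeV².
Result: 6.30e-11 × 2.44e14 = 1.54e4 W.

1.54e4 W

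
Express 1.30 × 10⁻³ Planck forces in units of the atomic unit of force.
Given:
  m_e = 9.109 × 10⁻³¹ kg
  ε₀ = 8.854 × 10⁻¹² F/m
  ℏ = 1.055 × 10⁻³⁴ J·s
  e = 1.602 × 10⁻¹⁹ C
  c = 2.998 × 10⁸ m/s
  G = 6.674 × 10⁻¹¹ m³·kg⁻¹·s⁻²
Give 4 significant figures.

1.914 × 10⁴⁸

Planck force: F_P = c⁴/G = 1.210 × 10⁴⁴ N
atomic unit of force: F_au = E_h/a₀ = m_e²e⁶/((4πε₀)³ℏ⁴) = 8.220 × 10⁻⁸ N
1.30 × 10⁻³ × 1.210 × 10⁴⁴ / 8.220 × 10⁻⁸ = 1.914 × 10⁴⁸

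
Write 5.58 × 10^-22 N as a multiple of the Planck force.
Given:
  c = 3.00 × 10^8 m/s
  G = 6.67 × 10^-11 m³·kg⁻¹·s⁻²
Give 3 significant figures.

Planck force: F_P = c⁴/G = 1.21 × 10^44 N.
5.58 × 10^-22 / 1.21 × 10^44 = 4.59 × 10^-66

4.59 × 10^-66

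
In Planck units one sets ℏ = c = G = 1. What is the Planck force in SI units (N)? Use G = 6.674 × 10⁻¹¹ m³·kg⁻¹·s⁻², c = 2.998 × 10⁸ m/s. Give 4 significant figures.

F_P = c⁴/G
  = 8.078 × 10³³ / 6.674 × 10⁻¹¹
  = 1.210 × 10⁴⁴ N

1.210 × 10⁴⁴ N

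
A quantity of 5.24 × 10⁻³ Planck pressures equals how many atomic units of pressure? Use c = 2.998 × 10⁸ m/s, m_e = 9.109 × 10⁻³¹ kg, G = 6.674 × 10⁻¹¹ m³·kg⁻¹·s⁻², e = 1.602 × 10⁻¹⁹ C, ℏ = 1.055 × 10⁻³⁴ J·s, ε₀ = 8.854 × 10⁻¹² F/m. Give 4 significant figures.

8.287 × 10⁹⁷

Planck pressure: p_P = c⁷/(ℏG²) = 4.632 × 10¹¹³ Pa
atomic unit of pressure: P_au = E_h/a₀³ = m_e⁴e¹⁰/((4πε₀)⁵ℏ⁸) = 2.929 × 10¹³ Pa
5.24 × 10⁻³ × 4.632 × 10¹¹³ / 2.929 × 10¹³ = 8.287 × 10⁹⁷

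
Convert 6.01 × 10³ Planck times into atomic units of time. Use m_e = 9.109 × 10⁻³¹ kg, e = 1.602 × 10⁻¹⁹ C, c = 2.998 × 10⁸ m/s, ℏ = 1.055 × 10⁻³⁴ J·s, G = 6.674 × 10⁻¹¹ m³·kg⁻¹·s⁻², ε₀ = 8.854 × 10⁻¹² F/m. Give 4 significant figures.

Planck time: t_P = √(ℏG/c⁵) = 5.392 × 10⁻⁴⁴ s
atomic unit of time: τ_au = (4πε₀)²ℏ³/(m_e e⁴) = 2.423 × 10⁻¹⁷ s
6.01 × 10³ × 5.392 × 10⁻⁴⁴ / 2.423 × 10⁻¹⁷ = 1.337 × 10⁻²³

1.337 × 10⁻²³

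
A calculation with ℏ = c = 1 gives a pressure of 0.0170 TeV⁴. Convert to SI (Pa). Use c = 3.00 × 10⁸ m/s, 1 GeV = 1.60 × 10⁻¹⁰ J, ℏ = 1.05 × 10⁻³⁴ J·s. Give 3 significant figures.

Pressure is [E]/[L]³ = [E]⁴/(ℏc)³.
1 GeV⁴ → 1/(ℏc)³ × (1 GeV in J)⁴ = 2.10 × 10³⁷ Pa.
Convert the energy scale: 0.0170 TeV⁴ = 1.70 × 10¹⁰ GeV⁴.
Result: 1.70 × 10¹⁰ × 2.10 × 10³⁷ = 3.56 × 10⁴⁷ Pa.

3.56 × 10⁴⁷ Pa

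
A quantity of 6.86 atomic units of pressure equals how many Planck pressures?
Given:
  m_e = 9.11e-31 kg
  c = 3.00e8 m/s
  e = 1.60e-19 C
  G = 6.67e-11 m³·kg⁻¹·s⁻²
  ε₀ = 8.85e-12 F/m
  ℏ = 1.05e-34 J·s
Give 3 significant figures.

4.41e-100

atomic unit of pressure: P_au = E_h/a₀³ = m_e⁴e¹⁰/((4πε₀)⁵ℏ⁸) = 3.01e13 Pa
Planck pressure: p_P = c⁷/(ℏG²) = 4.68e113 Pa
6.86 × 3.01e13 / 4.68e113 = 4.41e-100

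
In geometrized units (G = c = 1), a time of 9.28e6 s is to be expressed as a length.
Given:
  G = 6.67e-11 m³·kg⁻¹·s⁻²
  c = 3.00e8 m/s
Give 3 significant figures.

Time → length via c.
9.28e6 s × (c) = 2.78e15 m

2.78e15 m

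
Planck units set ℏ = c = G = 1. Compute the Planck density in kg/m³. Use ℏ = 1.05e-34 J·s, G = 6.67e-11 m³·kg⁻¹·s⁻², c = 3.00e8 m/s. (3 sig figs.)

5.20e96 kg/m³

Dimensional analysis gives ρ_P = c⁵/(ℏG²).
  = 2.43e42 / 4.67e-55
  = 5.20e96 kg/m³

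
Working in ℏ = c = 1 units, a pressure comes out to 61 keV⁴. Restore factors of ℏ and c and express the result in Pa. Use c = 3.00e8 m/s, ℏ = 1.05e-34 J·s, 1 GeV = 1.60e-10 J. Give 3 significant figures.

Pressure is [E]/[L]³ = [E]⁴/(ℏc)³.
1 GeV⁴ → 1/(ℏc)³ × (1 GeV in J)⁴ = 2.10e37 Pa.
Convert the energy scale: 61 keV⁴ = 6.10e-23 GeV⁴.
Result: 6.10e-23 × 2.10e37 = 1.28e15 Pa.

1.28e15 Pa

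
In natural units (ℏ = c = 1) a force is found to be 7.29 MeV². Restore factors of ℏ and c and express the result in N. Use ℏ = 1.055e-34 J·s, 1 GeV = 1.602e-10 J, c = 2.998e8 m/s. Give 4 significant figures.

Force is [E]/[L] = [E]²/(ℏc); restore (ℏc)⁻¹.
1 GeV² → 1/(ℏc) × (1 GeV in J)² = 8.114e5 N.
Convert the energy scale: 7.29 MeV² = 7.29e-6 GeV².
Result: 7.29e-6 × 8.114e5 = 5.915 N.

5.915 N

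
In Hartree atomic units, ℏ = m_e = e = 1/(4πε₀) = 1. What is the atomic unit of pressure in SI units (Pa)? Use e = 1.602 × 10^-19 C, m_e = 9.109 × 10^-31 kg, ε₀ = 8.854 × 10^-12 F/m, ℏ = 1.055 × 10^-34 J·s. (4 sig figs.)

The unique combination of the constants set to 1 with dimensions of pressure is P_au = E_h/a₀³ = m_e⁴e¹⁰/((4πε₀)⁵ℏ⁸).
E_h = 4.354 × 10^-18 J
a₀ = 5.297 × 10^-11 m
E_h/a₀³ = 2.929 × 10^13 Pa

2.929 × 10^13 Pa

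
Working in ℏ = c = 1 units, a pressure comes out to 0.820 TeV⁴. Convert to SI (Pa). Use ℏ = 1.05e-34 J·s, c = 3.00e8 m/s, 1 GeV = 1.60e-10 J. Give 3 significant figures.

Pressure is [E]/[L]³ = [E]⁴/(ℏc)³.
1 GeV⁴ → 1/(ℏc)³ × (1 GeV in J)⁴ = 2.10e37 Pa.
Convert the energy scale: 0.820 TeV⁴ = 8.20e11 GeV⁴.
Result: 8.20e11 × 2.10e37 = 1.72e49 Pa.

1.72e49 Pa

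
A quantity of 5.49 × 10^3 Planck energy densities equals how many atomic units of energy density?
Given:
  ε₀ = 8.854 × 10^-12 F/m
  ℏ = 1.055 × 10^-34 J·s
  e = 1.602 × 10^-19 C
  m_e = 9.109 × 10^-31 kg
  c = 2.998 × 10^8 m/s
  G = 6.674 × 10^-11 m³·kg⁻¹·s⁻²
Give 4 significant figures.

8.682 × 10^103

Planck energy density: u_P = c⁷/(ℏG²) = 4.632 × 10^113 J/m³
atomic unit of energy density: u_au = E_h/a₀³ = m_e⁴e¹⁰/((4πε₀)⁵ℏ⁸) = 2.929 × 10^13 J/m³
5.49 × 10^3 × 4.632 × 10^113 / 2.929 × 10^13 = 8.682 × 10^103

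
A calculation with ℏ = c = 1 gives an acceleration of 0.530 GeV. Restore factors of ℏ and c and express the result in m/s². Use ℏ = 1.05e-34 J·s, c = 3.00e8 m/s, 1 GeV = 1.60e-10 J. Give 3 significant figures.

Acceleration is [L]/[T]² = c·[E]/ℏ.
1 GeV → c/ℏ × (1 GeV in J) = 4.57e32 m/s².
Result: 0.530 × 4.57e32 = 2.42e32 m/s².

2.42e32 m/s²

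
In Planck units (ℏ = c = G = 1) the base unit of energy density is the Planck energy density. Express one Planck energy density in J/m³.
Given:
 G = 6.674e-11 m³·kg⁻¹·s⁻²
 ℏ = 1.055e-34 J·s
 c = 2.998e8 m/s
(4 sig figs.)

u_P = c⁷/(ℏG²)
  = 2.177e59 / 4.699e-55
  = 4.632e113 J/m³

4.632e113 J/m³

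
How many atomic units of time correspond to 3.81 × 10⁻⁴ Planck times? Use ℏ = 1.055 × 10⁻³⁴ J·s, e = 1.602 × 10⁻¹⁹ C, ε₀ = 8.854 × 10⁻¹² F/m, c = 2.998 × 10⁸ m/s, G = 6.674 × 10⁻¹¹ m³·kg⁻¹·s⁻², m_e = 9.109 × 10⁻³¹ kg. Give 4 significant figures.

Planck time: t_P = √(ℏG/c⁵) = 5.392 × 10⁻⁴⁴ s
atomic unit of time: τ_au = (4πε₀)²ℏ³/(m_e e⁴) = 2.423 × 10⁻¹⁷ s
3.81 × 10⁻⁴ × 5.392 × 10⁻⁴⁴ / 2.423 × 10⁻¹⁷ = 8.479 × 10⁻³¹

8.479 × 10⁻³¹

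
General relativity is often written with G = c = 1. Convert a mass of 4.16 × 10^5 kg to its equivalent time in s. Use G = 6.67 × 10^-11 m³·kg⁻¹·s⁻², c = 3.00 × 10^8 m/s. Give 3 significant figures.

1.03 × 10^-30 s

Mass → time via G/c³.
4.16 × 10^5 kg × (G/c³) = 1.03 × 10^-30 s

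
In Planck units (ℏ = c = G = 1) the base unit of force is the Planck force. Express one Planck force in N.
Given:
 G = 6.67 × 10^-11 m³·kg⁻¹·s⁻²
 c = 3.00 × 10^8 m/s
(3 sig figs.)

F_P = c⁴/G
  = 8.10 × 10^33 / 6.67 × 10^-11
  = 1.21 × 10^44 N

1.21 × 10^44 N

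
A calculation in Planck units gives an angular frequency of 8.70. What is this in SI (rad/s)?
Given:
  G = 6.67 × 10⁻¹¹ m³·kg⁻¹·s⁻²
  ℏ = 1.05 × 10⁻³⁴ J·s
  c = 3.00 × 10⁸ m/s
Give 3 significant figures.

One Planck angular frequency: ω_P = √(c⁵/(ℏG)) = 1.86 × 10⁴³ rad/s.
8.70 × 1.86 × 10⁴³ rad/s = 1.62 × 10⁴⁴ rad/s

1.62 × 10⁴⁴ rad/s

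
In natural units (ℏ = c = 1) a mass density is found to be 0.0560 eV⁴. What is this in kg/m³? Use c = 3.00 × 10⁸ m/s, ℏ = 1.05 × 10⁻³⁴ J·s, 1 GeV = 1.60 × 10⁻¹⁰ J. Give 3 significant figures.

1.30 × 10⁻¹⁷ kg/m³

Mass density is [E]/(c²[L]³) = [E]⁴/(ℏ³c⁵).
1 GeV⁴ → 1/(ℏ³c⁵) × (1 GeV in J)⁴ = 2.33 × 10²⁰ kg/m³.
Convert the energy scale: 0.0560 eV⁴ = 5.60 × 10⁻³⁸ GeV⁴.
Result: 5.60 × 10⁻³⁸ × 2.33 × 10²⁰ = 1.30 × 10⁻¹⁷ kg/m³.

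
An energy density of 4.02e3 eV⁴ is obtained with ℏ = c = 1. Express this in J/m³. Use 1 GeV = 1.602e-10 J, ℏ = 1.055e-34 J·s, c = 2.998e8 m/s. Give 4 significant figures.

8.368e4 J/m³

[E]/[L]³ = [E]⁴/(ℏc)³; restore (ℏc)⁻³.
1 GeV⁴ → 1/(ℏc)³ × (1 GeV in J)⁴ = 2.082e37 J/m³.
Convert the energy scale: 4.02e3 eV⁴ = 4.02e-33 GeV⁴.
Result: 4.02e-33 × 2.082e37 = 8.368e4 J/m³.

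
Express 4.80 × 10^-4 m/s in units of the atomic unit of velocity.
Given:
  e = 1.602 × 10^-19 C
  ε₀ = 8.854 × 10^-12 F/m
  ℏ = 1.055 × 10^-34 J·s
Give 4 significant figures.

atomic unit of velocity: v_au = e²/(4πε₀ℏ) = 2.186 × 10^6 m/s.
4.80 × 10^-4 / 2.186 × 10^6 = 2.195 × 10^-10

2.195 × 10^-10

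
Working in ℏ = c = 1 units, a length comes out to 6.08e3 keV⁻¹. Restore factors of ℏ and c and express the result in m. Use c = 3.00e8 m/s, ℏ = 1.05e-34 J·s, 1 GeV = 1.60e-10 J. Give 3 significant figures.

1.20e-6 m

A length is [E]⁻¹ in ℏ=c=1; restore one factor of ℏc.
1 GeV⁻¹ → ℏc × (1 GeV in J)⁻¹ = 1.97e-16 m.
Convert the energy scale: 6.08e3 keV⁻¹ = 6.08e9 GeV⁻¹.
Result: 6.08e9 × 1.97e-16 = 1.20e-6 m.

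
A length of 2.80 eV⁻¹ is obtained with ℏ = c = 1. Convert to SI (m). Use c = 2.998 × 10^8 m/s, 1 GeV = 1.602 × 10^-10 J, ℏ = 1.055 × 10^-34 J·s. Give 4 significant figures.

A length is [E]⁻¹ in ℏ=c=1; restore one factor of ℏc.
1 GeV⁻¹ → ℏc × (1 GeV in J)⁻¹ = 1.974 × 10^-16 m.
Convert the energy scale: 2.80 eV⁻¹ = 2.80 × 10^9 GeV⁻¹.
Result: 2.80 × 10^9 × 1.974 × 10^-16 = 5.528 × 10^-7 m.

5.528 × 10^-7 m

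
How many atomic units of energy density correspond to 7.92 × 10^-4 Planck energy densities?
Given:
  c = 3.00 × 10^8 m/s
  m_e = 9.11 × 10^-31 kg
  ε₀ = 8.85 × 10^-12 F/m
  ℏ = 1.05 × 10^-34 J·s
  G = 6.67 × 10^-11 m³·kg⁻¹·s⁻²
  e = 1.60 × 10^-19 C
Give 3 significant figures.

1.23 × 10^97

Planck energy density: u_P = c⁷/(ℏG²) = 4.68 × 10^113 J/m³
atomic unit of energy density: u_au = E_h/a₀³ = m_e⁴e¹⁰/((4πε₀)⁵ℏ⁸) = 3.01 × 10^13 J/m³
7.92 × 10^-4 × 4.68 × 10^113 / 3.01 × 10^13 = 1.23 × 10^97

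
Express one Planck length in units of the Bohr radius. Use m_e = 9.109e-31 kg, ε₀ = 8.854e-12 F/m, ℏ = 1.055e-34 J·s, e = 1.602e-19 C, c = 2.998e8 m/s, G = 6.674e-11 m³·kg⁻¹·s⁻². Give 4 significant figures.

3.051e-25

Planck length: ℓ_P = √(ℏG/c³) = 1.616e-35 m
Bohr radius: a₀ = 4πε₀ℏ²/(m_e e²) = 5.297e-11 m
ratio = 1.616e-35 / 5.297e-11 = 3.051e-25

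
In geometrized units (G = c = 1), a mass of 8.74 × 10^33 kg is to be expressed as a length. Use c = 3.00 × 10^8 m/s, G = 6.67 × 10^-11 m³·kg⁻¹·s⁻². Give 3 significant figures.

6.48 × 10^6 m

In G = c = 1 units mass has dimensions of length; the conversion factor is G/c².
8.74 × 10^33 kg × (G/c²) = 6.48 × 10^6 m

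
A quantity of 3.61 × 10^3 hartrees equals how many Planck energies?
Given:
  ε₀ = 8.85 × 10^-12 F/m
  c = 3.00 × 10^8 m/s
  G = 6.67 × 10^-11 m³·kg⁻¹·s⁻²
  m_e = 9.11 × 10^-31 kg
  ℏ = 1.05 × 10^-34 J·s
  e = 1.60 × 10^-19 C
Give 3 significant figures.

hartree: E_h = m_e e⁴/(4πε₀ℏ)² = 4.38 × 10^-18 J
Planck energy: E_P = √(ℏc⁵/G) = 1.96 × 10^9 J
3.61 × 10^3 × 4.38 × 10^-18 / 1.96 × 10^9 = 8.08 × 10^-24

8.08 × 10^-24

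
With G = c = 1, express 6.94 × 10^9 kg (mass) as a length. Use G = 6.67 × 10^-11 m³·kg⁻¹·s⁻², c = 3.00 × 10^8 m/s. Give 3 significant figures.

5.14 × 10^-18 m

In G = c = 1 units mass has dimensions of length; the conversion factor is G/c².
6.94 × 10^9 kg × (G/c²) = 5.14 × 10^-18 m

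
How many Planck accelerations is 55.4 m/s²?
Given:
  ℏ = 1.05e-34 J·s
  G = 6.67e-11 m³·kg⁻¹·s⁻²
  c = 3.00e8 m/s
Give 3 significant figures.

9.91e-51

Planck acceleration: a_P = √(c⁷/(ℏG)) = 5.59e51 m/s².
55.4 / 5.59e51 = 9.91e-51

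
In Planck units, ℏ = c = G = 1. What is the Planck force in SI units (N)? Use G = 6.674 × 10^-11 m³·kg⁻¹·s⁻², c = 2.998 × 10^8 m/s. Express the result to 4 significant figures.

1.210 × 10^44 N

The unique combination of the constants set to 1 with dimensions of force is F_P = c⁴/G.
  = 8.078 × 10^33 / 6.674 × 10^-11
  = 1.210 × 10^44 N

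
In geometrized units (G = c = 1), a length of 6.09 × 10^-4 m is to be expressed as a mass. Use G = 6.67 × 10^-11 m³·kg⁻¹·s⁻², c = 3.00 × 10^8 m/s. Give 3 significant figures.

Length → mass via c²/G.
6.09 × 10^-4 m × (c²/G) = 8.22 × 10^23 kg

8.22 × 10^23 kg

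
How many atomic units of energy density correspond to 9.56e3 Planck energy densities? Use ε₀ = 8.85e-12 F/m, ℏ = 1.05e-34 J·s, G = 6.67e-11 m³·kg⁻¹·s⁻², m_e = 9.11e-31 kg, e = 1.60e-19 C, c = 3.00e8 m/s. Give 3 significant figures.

1.49e104

Planck energy density: u_P = c⁷/(ℏG²) = 4.68e113 J/m³
atomic unit of energy density: u_au = E_h/a₀³ = m_e⁴e¹⁰/((4πε₀)⁵ℏ⁸) = 3.01e13 J/m³
9.56e3 × 4.68e113 / 3.01e13 = 1.49e104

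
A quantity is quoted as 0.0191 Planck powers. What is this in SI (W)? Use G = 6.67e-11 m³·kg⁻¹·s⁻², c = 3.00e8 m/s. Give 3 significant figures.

6.96e50 W

One Planck power: P_P = c⁵/G = 3.64e52 W.
0.0191 × 3.64e52 W = 6.96e50 W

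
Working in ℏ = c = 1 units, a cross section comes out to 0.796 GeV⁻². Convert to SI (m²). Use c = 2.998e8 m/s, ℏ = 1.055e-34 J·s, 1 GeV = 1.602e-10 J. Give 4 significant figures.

3.103e-32 m²

Area is [L]² = [E]⁻²·(ℏc)²; restore (ℏc)².
1 GeV⁻² → (ℏc)² × (1 GeV in J)⁻² = 3.898e-32 m².
Result: 0.796 × 3.898e-32 = 3.103e-32 m².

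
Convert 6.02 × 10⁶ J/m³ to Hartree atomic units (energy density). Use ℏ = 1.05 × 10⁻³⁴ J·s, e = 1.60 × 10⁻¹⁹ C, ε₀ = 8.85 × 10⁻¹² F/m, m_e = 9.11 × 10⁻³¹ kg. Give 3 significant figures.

2.00 × 10⁻⁷

atomic unit of energy density: u_au = E_h/a₀³ = m_e⁴e¹⁰/((4πε₀)⁵ℏ⁸) = 3.01 × 10¹³ J/m³.
6.02 × 10⁶ / 3.01 × 10¹³ = 2.00 × 10⁻⁷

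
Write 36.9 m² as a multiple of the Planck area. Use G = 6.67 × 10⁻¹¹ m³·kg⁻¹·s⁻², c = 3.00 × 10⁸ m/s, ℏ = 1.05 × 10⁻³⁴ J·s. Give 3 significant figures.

1.42 × 10⁷¹

Planck area: A_P = ℏG/c³ = 2.59 × 10⁻⁷⁰ m².
36.9 / 2.59 × 10⁻⁷⁰ = 1.42 × 10⁷¹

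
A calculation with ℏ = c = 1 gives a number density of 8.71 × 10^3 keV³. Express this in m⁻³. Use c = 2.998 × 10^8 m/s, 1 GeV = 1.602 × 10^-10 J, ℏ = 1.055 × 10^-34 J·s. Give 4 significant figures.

Number density is [L]⁻³ = [E]³/(ℏc)³.
1 GeV³ → 1/(ℏc)³ × (1 GeV in J)³ = 1.299 × 10^47 m⁻³.
Convert the energy scale: 8.71 × 10^3 keV³ = 8.71 × 10^-15 GeV³.
Result: 8.71 × 10^-15 × 1.299 × 10^47 = 1.132 × 10^33 m⁻³.

1.132 × 10^33 m⁻³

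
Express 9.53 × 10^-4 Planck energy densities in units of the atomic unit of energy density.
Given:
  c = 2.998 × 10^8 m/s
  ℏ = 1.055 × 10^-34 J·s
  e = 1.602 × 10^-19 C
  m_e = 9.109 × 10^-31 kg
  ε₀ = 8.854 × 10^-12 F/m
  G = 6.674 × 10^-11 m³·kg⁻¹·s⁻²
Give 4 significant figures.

Planck energy density: u_P = c⁷/(ℏG²) = 4.632 × 10^113 J/m³
atomic unit of energy density: u_au = E_h/a₀³ = m_e⁴e¹⁰/((4πε₀)⁵ℏ⁸) = 2.929 × 10^13 J/m³
9.53 × 10^-4 × 4.632 × 10^113 / 2.929 × 10^13 = 1.507 × 10^97

1.507 × 10^97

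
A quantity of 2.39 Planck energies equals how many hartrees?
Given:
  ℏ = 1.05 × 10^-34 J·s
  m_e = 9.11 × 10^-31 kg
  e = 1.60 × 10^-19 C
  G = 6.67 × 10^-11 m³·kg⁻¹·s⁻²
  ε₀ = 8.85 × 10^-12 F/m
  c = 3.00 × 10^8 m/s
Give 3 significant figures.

Planck energy: E_P = √(ℏc⁵/G) = 1.96 × 10^9 J
hartree: E_h = m_e e⁴/(4πε₀ℏ)² = 4.38 × 10^-18 J
2.39 × 1.96 × 10^9 / 4.38 × 10^-18 = 1.07 × 10^27

1.07 × 10^27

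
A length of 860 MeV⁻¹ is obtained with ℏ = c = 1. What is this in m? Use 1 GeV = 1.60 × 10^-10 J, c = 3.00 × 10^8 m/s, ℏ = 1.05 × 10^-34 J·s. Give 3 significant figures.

A length is [E]⁻¹ in ℏ=c=1; restore one factor of ℏc.
1 GeV⁻¹ → ℏc × (1 GeV in J)⁻¹ = 1.97 × 10^-16 m.
Convert the energy scale: 860 MeV⁻¹ = 8.60 × 10^5 GeV⁻¹.
Result: 8.60 × 10^5 × 1.97 × 10^-16 = 1.69 × 10^-10 m.

1.69 × 10^-10 m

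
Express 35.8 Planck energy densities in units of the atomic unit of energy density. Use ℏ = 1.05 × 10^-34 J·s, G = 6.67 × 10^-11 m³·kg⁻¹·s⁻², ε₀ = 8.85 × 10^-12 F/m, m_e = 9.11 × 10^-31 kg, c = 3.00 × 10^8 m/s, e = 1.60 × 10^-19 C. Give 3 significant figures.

Planck energy density: u_P = c⁷/(ℏG²) = 4.68 × 10^113 J/m³
atomic unit of energy density: u_au = E_h/a₀³ = m_e⁴e¹⁰/((4πε₀)⁵ℏ⁸) = 3.01 × 10^13 J/m³
35.8 × 4.68 × 10^113 / 3.01 × 10^13 = 5.56 × 10^101

5.56 × 10^101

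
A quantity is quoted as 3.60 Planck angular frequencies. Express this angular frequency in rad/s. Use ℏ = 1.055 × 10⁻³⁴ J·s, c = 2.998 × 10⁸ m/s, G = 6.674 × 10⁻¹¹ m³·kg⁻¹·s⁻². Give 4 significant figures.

6.677 × 10⁴³ rad/s

One Planck angular frequency: ω_P = √(c⁵/(ℏG)) = 1.855 × 10⁴³ rad/s.
3.60 × 1.855 × 10⁴³ rad/s = 6.677 × 10⁴³ rad/s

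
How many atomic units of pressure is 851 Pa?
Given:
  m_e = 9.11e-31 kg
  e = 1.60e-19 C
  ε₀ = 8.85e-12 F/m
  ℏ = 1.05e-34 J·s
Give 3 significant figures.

atomic unit of pressure: P_au = E_h/a₀³ = m_e⁴e¹⁰/((4πε₀)⁵ℏ⁸) = 3.01e13 Pa.
851 / 3.01e13 = 2.82e-11

2.82e-11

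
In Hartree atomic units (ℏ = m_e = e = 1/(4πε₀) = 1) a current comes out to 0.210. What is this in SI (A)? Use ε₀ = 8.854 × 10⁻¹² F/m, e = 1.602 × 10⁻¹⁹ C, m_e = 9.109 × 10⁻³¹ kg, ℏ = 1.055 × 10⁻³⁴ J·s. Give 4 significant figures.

One atomic unit of electric current: I_au = e E_h/ℏ = m_e e⁵/((4πε₀)²ℏ³) = 6.612 × 10⁻³ A.
0.210 × 6.612 × 10⁻³ A = 1.389 × 10⁻³ A

1.389 × 10⁻³ A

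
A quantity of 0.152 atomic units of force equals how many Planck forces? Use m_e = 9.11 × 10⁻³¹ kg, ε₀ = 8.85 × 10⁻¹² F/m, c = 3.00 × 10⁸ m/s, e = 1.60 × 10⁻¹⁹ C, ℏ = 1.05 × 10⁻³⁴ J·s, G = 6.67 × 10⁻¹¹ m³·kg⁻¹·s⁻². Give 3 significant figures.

1.04 × 10⁻⁵²

atomic unit of force: F_au = E_h/a₀ = m_e²e⁶/((4πε₀)³ℏ⁴) = 8.33 × 10⁻⁸ N
Planck force: F_P = c⁴/G = 1.21 × 10⁴⁴ N
0.152 × 8.33 × 10⁻⁸ / 1.21 × 10⁴⁴ = 1.04 × 10⁻⁵²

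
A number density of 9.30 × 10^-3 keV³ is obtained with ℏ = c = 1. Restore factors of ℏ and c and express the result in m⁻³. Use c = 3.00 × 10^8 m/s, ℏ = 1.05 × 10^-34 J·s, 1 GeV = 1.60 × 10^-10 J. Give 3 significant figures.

Number density is [L]⁻³ = [E]³/(ℏc)³.
1 GeV³ → 1/(ℏc)³ × (1 GeV in J)³ = 1.31 × 10^47 m⁻³.
Convert the energy scale: 9.30 × 10^-3 keV³ = 9.30 × 10^-21 GeV³.
Result: 9.30 × 10^-21 × 1.31 × 10^47 = 1.22 × 10^27 m⁻³.

1.22 × 10^27 m⁻³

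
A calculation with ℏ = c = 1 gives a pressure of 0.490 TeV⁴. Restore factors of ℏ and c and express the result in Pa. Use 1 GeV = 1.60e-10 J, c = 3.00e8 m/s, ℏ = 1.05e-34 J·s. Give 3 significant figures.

Pressure is [E]/[L]³ = [E]⁴/(ℏc)³.
1 GeV⁴ → 1/(ℏc)³ × (1 GeV in J)⁴ = 2.10e37 Pa.
Convert the energy scale: 0.490 TeV⁴ = 4.90e11 GeV⁴.
Result: 4.90e11 × 2.10e37 = 1.03e49 Pa.

1.03e49 Pa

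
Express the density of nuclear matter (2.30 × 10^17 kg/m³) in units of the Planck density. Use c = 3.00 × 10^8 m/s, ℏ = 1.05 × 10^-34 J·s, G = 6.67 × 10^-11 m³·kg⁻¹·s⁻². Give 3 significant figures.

4.42 × 10^-80

Planck density: ρ_P = c⁵/(ℏG²) = 5.20 × 10^96 kg/m³.
2.30 × 10^17 / 5.20 × 10^96 = 4.42 × 10^-80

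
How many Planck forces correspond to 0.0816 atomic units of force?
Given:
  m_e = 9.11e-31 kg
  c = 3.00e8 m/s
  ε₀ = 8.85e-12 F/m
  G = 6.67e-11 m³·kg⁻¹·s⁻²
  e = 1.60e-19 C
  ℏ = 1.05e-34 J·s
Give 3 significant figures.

atomic unit of force: F_au = E_h/a₀ = m_e²e⁶/((4πε₀)³ℏ⁴) = 8.33e-8 N
Planck force: F_P = c⁴/G = 1.21e44 N
0.0816 × 8.33e-8 / 1.21e44 = 5.60e-53

5.60e-53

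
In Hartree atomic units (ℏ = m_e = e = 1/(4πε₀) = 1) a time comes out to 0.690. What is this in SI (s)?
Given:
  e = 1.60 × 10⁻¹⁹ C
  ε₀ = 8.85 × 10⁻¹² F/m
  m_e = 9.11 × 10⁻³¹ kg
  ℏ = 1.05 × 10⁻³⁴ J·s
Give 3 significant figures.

1.65 × 10⁻¹⁷ s

One atomic unit of time: τ_au = (4πε₀)²ℏ³/(m_e e⁴) = 2.40 × 10⁻¹⁷ s.
0.690 × 2.40 × 10⁻¹⁷ s = 1.65 × 10⁻¹⁷ s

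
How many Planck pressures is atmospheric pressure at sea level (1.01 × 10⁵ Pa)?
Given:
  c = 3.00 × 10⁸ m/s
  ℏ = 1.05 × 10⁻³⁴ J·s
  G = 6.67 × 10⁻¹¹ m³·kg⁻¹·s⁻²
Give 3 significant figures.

Planck pressure: p_P = c⁷/(ℏG²) = 4.68 × 10¹¹³ Pa.
1.01 × 10⁵ / 4.68 × 10¹¹³ = 2.16 × 10⁻¹⁰⁹

2.16 × 10⁻¹⁰⁹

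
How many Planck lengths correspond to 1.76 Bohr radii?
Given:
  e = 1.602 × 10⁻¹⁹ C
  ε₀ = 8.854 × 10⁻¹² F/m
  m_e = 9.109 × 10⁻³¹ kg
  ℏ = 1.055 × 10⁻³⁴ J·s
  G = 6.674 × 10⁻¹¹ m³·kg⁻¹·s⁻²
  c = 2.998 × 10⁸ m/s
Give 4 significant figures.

Bohr radius: a₀ = 4πε₀ℏ²/(m_e e²) = 5.297 × 10⁻¹¹ m
Planck length: ℓ_P = √(ℏG/c³) = 1.616 × 10⁻³⁵ m
1.76 × 5.297 × 10⁻¹¹ / 1.616 × 10⁻³⁵ = 5.768 × 10²⁴

5.768 × 10²⁴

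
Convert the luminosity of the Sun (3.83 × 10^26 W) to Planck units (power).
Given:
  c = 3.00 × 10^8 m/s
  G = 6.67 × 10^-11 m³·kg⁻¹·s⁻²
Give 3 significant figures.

Planck power: P_P = c⁵/G = 3.64 × 10^52 W.
3.83 × 10^26 / 3.64 × 10^52 = 1.05 × 10^-26

1.05 × 10^-26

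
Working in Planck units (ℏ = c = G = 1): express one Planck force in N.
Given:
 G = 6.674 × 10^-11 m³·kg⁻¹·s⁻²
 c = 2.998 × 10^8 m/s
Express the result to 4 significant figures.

From ℏ = c = G = 1 the force scale is F_P = c⁴/G.
  = 8.078 × 10^33 / 6.674 × 10^-11
  = 1.210 × 10^44 N

1.210 × 10^44 N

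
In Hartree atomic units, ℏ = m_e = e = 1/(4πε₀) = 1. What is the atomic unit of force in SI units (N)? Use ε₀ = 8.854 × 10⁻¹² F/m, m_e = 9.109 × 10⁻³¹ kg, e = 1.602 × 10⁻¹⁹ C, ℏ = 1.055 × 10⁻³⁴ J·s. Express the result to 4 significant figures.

Dimensional analysis gives F_au = E_h/a₀ = m_e²e⁶/((4πε₀)³ℏ⁴).
E_h = 4.354 × 10⁻¹⁸ J
a₀ = 5.297 × 10⁻¹¹ m
E_h/a₀ = 8.220 × 10⁻⁸ N

8.220 × 10⁻⁸ N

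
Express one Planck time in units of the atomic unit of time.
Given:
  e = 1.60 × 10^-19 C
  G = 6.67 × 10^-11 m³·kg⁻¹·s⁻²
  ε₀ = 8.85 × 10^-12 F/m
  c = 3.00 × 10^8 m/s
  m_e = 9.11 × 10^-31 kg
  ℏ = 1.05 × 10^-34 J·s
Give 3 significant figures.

2.24 × 10^-27

Planck time: t_P = √(ℏG/c⁵) = 5.37 × 10^-44 s
atomic unit of time: τ_au = (4πε₀)²ℏ³/(m_e e⁴) = 2.40 × 10^-17 s
ratio = 5.37 × 10^-44 / 2.40 × 10^-17 = 2.24 × 10^-27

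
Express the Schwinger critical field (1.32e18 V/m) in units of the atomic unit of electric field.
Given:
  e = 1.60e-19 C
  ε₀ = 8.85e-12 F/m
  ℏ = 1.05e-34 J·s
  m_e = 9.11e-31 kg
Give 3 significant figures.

2.54e6

atomic unit of electric field: E_au = E_h/(e a₀) = m_e²e⁵/((4πε₀)³ℏ⁴) = 5.20e11 V/m.
1.32e18 / 5.20e11 = 2.54e6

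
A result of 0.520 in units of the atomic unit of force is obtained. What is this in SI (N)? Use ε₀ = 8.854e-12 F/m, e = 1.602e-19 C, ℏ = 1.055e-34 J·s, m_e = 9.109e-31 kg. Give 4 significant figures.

4.274e-8 N

One atomic unit of force: F_au = E_h/a₀ = m_e²e⁶/((4πε₀)³ℏ⁴) = 8.220e-8 N.
0.520 × 8.220e-8 N = 4.274e-8 N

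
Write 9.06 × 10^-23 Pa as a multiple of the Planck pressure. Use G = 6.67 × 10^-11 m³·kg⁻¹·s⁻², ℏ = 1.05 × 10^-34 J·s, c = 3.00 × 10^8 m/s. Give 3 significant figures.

1.94 × 10^-136

Planck pressure: p_P = c⁷/(ℏG²) = 4.68 × 10^113 Pa.
9.06 × 10^-23 / 4.68 × 10^113 = 1.94 × 10^-136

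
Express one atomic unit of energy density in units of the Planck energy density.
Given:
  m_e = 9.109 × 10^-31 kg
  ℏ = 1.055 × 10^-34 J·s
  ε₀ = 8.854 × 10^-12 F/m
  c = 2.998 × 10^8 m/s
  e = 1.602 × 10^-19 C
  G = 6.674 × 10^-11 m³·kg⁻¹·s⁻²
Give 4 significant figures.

6.323 × 10^-101

atomic unit of energy density: u_au = E_h/a₀³ = m_e⁴e¹⁰/((4πε₀)⁵ℏ⁸) = 2.929 × 10^13 J/m³
Planck energy density: u_P = c⁷/(ℏG²) = 4.632 × 10^113 J/m³
ratio = 2.929 × 10^13 / 4.632 × 10^113 = 6.323 × 10^-101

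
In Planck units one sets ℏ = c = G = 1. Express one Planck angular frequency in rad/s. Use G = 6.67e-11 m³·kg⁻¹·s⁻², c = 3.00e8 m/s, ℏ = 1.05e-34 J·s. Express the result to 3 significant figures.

ω_P = √(c⁵/(ℏG))
  = √(3.47e86)
  = 1.86e43 rad/s

1.86e43 rad/s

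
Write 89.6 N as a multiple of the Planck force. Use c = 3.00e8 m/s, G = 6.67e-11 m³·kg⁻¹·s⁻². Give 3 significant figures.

7.38e-43

Planck force: F_P = c⁴/G = 1.21e44 N.
89.6 / 1.21e44 = 7.38e-43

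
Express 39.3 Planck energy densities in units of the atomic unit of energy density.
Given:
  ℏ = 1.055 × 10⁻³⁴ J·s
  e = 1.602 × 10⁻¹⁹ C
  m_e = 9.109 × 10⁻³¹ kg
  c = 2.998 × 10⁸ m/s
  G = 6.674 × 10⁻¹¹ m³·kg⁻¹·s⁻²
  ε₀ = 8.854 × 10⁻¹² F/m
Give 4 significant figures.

6.215 × 10¹⁰¹

Planck energy density: u_P = c⁷/(ℏG²) = 4.632 × 10¹¹³ J/m³
atomic unit of energy density: u_au = E_h/a₀³ = m_e⁴e¹⁰/((4πε₀)⁵ℏ⁸) = 2.929 × 10¹³ J/m³
39.3 × 4.632 × 10¹¹³ / 2.929 × 10¹³ = 6.215 × 10¹⁰¹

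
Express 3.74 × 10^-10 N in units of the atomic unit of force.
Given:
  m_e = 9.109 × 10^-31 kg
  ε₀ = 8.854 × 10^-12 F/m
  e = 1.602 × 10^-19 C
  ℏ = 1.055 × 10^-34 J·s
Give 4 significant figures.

4.550 × 10^-3

atomic unit of force: F_au = E_h/a₀ = m_e²e⁶/((4πε₀)³ℏ⁴) = 8.220 × 10^-8 N.
3.74 × 10^-10 / 8.220 × 10^-8 = 4.550 × 10^-3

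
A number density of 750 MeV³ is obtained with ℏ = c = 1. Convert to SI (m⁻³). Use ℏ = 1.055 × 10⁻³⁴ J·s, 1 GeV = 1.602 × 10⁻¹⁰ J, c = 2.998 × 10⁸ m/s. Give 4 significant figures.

9.745 × 10⁴⁰ m⁻³

Number density is [L]⁻³ = [E]³/(ℏc)³.
1 GeV³ → 1/(ℏc)³ × (1 GeV in J)³ = 1.299 × 10⁴⁷ m⁻³.
Convert the energy scale: 750 MeV³ = 7.50 × 10⁻⁷ GeV³.
Result: 7.50 × 10⁻⁷ × 1.299 × 10⁴⁷ = 9.745 × 10⁴⁰ m⁻³.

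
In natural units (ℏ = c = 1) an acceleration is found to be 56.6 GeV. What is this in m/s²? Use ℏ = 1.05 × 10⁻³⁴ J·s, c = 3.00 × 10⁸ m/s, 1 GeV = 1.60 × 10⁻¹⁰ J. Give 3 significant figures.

2.59 × 10³⁴ m/s²

Acceleration is [L]/[T]² = c·[E]/ℏ.
1 GeV → c/ℏ × (1 GeV in J) = 4.57 × 10³² m/s².
Result: 56.6 × 4.57 × 10³² = 2.59 × 10³⁴ m/s².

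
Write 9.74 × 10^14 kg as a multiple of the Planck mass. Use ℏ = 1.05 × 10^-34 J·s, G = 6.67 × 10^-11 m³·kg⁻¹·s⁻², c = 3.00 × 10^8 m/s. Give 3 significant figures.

4.48 × 10^22

Planck mass: m_P = √(ℏc/G) = 2.17 × 10^-8 kg.
9.74 × 10^14 / 2.17 × 10^-8 = 4.48 × 10^22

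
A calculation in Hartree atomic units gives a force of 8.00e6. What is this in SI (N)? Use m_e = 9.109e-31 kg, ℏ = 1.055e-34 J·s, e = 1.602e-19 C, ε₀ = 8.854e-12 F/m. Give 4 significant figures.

One atomic unit of force: F_au = E_h/a₀ = m_e²e⁶/((4πε₀)³ℏ⁴) = 8.220e-8 N.
8.00e6 × 8.220e-8 N = 0.6576 N

0.6576 N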